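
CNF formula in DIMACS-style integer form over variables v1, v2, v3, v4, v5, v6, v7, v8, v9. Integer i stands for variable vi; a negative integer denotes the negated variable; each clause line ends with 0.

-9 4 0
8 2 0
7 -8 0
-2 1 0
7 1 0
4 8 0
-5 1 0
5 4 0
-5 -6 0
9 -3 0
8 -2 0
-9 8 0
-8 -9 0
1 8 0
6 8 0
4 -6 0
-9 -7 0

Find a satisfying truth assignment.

v1=False  v2=False  v3=False  v4=True  v5=False  v6=False  v7=True  v8=True  v9=False

Pure literal: v3 appears only negated; assign v3 = False.
v4 occurs only positively in the remaining clauses — set v4 = True.
Try v1 = False.
  then v2 is forced to False.
  then v8 is forced to True.
  then v7 is forced to True.
  then v5 is forced to False.
  then v9 is forced to False.
v6 is now unconstrained; take v6 = False.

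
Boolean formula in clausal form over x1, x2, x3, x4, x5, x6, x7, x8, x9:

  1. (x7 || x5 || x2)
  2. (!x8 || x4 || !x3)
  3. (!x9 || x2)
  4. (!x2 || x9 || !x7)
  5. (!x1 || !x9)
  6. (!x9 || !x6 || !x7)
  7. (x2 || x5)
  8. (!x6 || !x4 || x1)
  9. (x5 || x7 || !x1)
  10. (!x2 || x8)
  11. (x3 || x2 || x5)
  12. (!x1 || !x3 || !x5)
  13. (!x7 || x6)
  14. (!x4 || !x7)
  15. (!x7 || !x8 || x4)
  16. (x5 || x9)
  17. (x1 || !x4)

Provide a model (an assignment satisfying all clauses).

Branch on x1: take x1 = True.
  then x9 is forced to False.
  then x5 is forced to True.
  then x3 is forced to False.
For the remaining variables, x2 = False, x4 = False, x6 = False, x7 = False, x8 = True works.

x1 = T, x2 = F, x3 = F, x4 = F, x5 = T, x6 = F, x7 = F, x8 = T, x9 = F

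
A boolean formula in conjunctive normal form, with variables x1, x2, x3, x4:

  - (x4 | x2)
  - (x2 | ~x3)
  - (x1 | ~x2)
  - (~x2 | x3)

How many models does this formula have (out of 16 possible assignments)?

4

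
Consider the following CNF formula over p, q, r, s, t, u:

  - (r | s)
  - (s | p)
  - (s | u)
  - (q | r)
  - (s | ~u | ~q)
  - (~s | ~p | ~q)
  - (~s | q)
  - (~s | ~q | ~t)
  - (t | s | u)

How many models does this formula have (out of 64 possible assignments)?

Satisfying assignments:
  p=F q=T r=F s=T t=F u=F
  p=F q=T r=F s=T t=F u=T
  p=F q=T r=T s=T t=F u=F
  p=F q=T r=T s=T t=F u=T
  p=T q=F r=T s=F t=F u=T
  p=T q=F r=T s=F t=T u=T
That's 6 in total.

6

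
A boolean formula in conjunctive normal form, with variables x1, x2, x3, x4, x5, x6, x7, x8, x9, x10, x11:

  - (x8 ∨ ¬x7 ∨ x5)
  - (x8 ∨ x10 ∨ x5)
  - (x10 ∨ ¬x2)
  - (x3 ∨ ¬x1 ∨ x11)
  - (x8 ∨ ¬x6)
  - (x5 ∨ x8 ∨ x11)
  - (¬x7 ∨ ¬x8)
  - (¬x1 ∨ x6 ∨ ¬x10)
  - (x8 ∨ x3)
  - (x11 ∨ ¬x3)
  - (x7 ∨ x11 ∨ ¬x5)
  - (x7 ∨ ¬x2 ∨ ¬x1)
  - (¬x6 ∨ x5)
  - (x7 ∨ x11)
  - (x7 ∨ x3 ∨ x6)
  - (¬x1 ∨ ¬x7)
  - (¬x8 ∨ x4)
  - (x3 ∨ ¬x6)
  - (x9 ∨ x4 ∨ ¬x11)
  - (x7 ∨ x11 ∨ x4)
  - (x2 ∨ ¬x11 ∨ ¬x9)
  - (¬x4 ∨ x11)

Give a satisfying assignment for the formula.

Pure literal: x1 appears only negated; assign x1 = False.
Set x2 = True and propagate.
  then x10 is forced to True.
Set x3 = True and propagate.
  then x11 is forced to True.
For the remaining variables, x4 = True, x5 = True, x6 = False, x7 = True, x8 = False, x9 = True works.

x1 = F, x2 = T, x3 = T, x4 = T, x5 = T, x6 = F, x7 = T, x8 = F, x9 = T, x10 = T, x11 = T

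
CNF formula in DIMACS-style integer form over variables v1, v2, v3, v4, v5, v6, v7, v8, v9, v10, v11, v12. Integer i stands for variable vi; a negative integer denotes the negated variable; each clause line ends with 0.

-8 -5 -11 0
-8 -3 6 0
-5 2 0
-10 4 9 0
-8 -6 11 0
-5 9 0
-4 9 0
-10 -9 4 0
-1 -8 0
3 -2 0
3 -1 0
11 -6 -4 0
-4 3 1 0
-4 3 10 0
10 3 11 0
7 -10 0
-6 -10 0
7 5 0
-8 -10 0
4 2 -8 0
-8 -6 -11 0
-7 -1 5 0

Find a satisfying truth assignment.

Pure literal: v8 appears only negated; assign v8 = False.
Set v1 = False and propagate.
Set v2 = True and propagate.
  then v3 is forced to True.
Branch on v4: take v4 = False.
For the remaining variables, v5 = True, v6 = False, v7 = True, v9 = True, v10 = False, v11 = True, v12 = True works.

v1=False, v2=True, v3=True, v4=False, v5=True, v6=False, v7=True, v8=False, v9=True, v10=False, v11=True, v12=True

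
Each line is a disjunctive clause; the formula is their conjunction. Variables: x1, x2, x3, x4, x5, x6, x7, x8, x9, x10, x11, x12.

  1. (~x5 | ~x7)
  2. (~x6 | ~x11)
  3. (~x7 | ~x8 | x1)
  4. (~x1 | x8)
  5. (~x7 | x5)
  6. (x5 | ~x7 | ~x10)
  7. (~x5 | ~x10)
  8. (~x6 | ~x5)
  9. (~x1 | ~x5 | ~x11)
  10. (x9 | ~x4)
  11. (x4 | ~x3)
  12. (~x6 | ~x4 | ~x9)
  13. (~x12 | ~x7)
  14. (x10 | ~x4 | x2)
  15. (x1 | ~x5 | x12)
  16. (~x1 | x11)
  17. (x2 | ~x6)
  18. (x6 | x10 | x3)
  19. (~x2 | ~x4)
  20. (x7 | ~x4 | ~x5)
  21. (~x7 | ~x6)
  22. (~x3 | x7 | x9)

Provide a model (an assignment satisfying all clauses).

x1=F, x2=T, x3=F, x4=F, x5=F, x6=T, x7=F, x8=T, x9=T, x10=F, x11=F, x12=T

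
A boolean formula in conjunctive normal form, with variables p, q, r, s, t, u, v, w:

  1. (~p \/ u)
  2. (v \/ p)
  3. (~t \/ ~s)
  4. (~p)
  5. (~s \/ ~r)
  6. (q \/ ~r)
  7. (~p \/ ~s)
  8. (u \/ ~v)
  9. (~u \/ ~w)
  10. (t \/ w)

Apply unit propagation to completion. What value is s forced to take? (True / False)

(~p) is a unit clause: p = False.
(p \/ v) with p = False leaves only v, so v = True.
In (u \/ ~v), ~v is now false; u must hold, so u = True.
(~u \/ ~w) with u = True leaves only ~w, so w = False.
In (w \/ t), w is now false; t must hold, so t = True.
From (~t \/ ~s) and t = True: s = False.

False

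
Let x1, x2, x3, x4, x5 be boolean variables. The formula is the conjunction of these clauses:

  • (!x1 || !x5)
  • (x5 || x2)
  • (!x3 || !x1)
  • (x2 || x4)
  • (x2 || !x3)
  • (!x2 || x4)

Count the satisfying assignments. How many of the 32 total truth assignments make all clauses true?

6

Satisfying assignments:
  x1=0 x2=0 x3=0 x4=1 x5=1
  x1=0 x2=1 x3=0 x4=1 x5=0
  x1=0 x2=1 x3=0 x4=1 x5=1
  x1=0 x2=1 x3=1 x4=1 x5=0
  x1=0 x2=1 x3=1 x4=1 x5=1
  x1=1 x2=1 x3=0 x4=1 x5=0
Count: 6.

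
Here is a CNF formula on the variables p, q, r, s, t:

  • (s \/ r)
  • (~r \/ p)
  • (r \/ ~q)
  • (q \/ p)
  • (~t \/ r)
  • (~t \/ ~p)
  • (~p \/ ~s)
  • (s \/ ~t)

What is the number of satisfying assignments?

Satisfying assignments:
  p=T q=F r=T s=F t=F
  p=T q=T r=T s=F t=F
That's 2 in total.

2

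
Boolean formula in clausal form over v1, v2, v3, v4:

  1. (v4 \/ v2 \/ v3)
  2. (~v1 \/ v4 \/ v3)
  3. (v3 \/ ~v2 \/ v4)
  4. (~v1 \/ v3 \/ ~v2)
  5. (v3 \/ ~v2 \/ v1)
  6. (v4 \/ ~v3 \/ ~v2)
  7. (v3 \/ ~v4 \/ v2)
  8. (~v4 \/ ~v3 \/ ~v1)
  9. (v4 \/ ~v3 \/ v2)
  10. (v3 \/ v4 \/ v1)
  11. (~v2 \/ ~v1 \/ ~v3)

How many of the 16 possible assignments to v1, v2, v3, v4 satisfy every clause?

2

Satisfying assignments:
  v1=0 v2=0 v3=1 v4=1
  v1=0 v2=1 v3=1 v4=1
That's 2 in total.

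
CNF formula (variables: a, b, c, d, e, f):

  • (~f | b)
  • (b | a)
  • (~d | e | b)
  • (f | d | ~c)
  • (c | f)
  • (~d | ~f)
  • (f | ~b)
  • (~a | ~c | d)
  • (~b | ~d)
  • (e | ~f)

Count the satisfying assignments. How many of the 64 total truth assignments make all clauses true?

Satisfying assignments:
  a=0 b=1 c=0 d=0 e=1 f=1
  a=0 b=1 c=1 d=0 e=1 f=1
  a=1 b=0 c=1 d=1 e=1 f=0
  a=1 b=1 c=0 d=0 e=1 f=1
Count: 4.

4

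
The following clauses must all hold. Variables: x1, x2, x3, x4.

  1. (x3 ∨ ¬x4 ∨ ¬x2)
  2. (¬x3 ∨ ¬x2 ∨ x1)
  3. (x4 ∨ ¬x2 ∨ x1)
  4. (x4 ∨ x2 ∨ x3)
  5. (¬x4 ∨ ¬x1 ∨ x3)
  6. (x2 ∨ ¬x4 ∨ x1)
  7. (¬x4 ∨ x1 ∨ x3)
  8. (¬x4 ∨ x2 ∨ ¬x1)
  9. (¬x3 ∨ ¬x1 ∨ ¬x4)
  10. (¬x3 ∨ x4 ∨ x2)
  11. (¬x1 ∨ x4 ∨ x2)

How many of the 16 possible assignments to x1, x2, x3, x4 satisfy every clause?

The models are:
  x1=T x2=T x3=F x4=F
  x1=T x2=T x3=T x4=F
Count: 2.

2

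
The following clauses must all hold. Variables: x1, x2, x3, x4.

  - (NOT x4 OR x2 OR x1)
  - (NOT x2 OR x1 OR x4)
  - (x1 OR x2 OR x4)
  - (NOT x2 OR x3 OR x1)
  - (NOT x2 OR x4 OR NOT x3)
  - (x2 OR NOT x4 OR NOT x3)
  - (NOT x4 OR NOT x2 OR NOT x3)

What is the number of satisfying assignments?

Satisfying assignments:
  x1=1 x2=0 x3=0 x4=0
  x1=1 x2=0 x3=0 x4=1
  x1=1 x2=0 x3=1 x4=0
  x1=1 x2=1 x3=0 x4=0
  x1=1 x2=1 x3=0 x4=1
Count: 5.

5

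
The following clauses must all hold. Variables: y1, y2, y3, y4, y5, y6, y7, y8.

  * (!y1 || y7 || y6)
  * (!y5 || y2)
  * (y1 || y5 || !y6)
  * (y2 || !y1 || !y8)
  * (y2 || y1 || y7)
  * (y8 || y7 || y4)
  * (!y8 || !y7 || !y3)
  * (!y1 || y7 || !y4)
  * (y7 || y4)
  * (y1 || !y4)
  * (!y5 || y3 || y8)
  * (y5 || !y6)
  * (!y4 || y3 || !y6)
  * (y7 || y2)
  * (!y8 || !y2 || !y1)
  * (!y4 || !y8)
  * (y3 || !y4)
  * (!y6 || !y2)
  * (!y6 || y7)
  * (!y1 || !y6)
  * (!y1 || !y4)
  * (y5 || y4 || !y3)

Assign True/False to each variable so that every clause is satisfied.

Try y1 = False.
  then y4 is forced to False.
  then y7 is forced to True.
Try y2 = True.
  then y6 is forced to False.
Branch on y3: take y3 = True.
  then y8 is forced to False.
  then y5 is forced to True.

y1=False, y2=True, y3=True, y4=False, y5=True, y6=False, y7=True, y8=False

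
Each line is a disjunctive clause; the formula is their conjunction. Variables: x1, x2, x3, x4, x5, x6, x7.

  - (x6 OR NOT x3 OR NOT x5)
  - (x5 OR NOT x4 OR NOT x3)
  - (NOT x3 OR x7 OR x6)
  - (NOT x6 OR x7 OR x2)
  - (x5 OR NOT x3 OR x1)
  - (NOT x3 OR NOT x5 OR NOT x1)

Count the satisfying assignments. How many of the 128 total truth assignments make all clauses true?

Split on x3, then x5.
  x3=1, x5=1: x4 free; 3 ways for (x1,x2,x6,x7) × 2^1 = 6.
  x3=1, x5=0: 5 of the 32 assignments to (x1,x2,x4,x6,x7) work.
  x3=0, x5=1: x1, x4 free; 7 ways for (x2,x6,x7) × 2^2 = 28.
  x3=0, x5=0: x1, x4 free; 7 ways for (x2,x6,x7) × 2^2 = 28.
Total: 6 + 5 + 28 + 28 = 67.

67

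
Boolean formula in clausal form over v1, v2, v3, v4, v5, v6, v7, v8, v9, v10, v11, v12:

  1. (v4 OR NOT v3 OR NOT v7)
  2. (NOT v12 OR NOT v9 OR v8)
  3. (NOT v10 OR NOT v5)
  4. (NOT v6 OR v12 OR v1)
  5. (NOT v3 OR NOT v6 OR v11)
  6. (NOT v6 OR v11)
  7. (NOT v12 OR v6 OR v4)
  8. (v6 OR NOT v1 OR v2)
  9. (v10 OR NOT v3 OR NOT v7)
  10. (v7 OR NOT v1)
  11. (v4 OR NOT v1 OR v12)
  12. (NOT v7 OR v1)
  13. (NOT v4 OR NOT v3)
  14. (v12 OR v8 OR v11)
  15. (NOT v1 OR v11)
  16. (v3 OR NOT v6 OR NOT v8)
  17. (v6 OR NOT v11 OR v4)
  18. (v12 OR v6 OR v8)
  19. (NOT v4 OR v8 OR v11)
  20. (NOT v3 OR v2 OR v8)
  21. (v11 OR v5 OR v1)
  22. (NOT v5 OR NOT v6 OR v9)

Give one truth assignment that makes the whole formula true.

v1=False, v2=False, v3=False, v4=True, v5=True, v6=False, v7=False, v8=True, v9=False, v10=False, v11=True, v12=False

Branch on v1: take v1 = False.
  then v7 is forced to False.
Try v2 = False.
The remaining clauses are satisfied by v3 = False, v4 = True, v5 = True, v6 = False, v8 = True, v9 = False, v10 = False, v11 = True, v12 = False.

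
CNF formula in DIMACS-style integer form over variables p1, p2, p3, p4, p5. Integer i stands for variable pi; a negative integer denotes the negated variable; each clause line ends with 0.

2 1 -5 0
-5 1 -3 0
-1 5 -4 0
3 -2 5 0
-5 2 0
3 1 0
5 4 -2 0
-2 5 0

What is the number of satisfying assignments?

Split on p5, then p2.
  p5=1, p2=1: remaining (p1,p3,p4) ∈ {(1,0,0); (1,0,1); (1,1,0); (1,1,1)} — 4.
  p5=1, p2=0: a clause becomes empty — 0.
  p5=0, p2=1: a clause becomes empty — 0.
  p5=0, p2=0: remaining (p1,p3,p4) ∈ {(0,1,0); (0,1,1); (1,0,0); (1,1,0)} — 4.
Total: 4 + 0 + 0 + 4 = 8.

8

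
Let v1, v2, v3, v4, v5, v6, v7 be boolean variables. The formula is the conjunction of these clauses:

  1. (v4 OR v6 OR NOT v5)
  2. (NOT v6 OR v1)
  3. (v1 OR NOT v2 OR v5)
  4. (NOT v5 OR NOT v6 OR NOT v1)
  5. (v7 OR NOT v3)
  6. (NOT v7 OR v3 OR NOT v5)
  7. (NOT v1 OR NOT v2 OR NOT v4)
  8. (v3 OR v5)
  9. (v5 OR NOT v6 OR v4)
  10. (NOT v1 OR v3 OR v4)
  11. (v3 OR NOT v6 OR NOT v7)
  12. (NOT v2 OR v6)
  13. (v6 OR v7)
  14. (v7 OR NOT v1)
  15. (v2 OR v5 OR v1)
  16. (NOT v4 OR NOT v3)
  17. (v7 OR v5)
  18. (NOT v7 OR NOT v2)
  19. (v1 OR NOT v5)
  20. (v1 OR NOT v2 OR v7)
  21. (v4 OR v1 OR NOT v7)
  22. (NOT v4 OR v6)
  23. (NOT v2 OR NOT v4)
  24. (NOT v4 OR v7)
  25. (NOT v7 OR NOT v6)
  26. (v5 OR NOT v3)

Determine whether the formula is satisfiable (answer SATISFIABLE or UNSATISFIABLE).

UNSATISFIABLE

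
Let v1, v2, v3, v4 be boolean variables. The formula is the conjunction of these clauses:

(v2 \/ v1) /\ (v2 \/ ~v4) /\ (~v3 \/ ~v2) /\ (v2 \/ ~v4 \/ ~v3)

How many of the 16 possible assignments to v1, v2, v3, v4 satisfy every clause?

6

The models are:
  v1=F v2=T v3=F v4=F
  v1=F v2=T v3=F v4=T
  v1=T v2=F v3=F v4=F
  v1=T v2=F v3=T v4=F
  v1=T v2=T v3=F v4=F
  v1=T v2=T v3=F v4=T
That's 6 in total.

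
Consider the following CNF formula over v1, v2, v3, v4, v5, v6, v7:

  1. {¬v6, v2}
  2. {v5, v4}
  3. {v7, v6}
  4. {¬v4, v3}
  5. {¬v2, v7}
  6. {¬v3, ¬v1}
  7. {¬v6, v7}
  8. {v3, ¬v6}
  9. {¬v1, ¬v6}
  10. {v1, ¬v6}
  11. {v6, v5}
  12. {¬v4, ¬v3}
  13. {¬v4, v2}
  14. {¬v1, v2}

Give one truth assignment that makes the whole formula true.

v1=T  v2=T  v3=F  v4=F  v5=T  v6=F  v7=T

Pure literal: v5 appears only positively; assign v5 = True.
v7 occurs only positively in the remaining clauses — set v7 = True.
Try v1 = True.
  then v3 is forced to False.
  then v4 is forced to False.
  then v6 is forced to False.
  then v2 is forced to True.
Every clause has at least one true literal under this assignment.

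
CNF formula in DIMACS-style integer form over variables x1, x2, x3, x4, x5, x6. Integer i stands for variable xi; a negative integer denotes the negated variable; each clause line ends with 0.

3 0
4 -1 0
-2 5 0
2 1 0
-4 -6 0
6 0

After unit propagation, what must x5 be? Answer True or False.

True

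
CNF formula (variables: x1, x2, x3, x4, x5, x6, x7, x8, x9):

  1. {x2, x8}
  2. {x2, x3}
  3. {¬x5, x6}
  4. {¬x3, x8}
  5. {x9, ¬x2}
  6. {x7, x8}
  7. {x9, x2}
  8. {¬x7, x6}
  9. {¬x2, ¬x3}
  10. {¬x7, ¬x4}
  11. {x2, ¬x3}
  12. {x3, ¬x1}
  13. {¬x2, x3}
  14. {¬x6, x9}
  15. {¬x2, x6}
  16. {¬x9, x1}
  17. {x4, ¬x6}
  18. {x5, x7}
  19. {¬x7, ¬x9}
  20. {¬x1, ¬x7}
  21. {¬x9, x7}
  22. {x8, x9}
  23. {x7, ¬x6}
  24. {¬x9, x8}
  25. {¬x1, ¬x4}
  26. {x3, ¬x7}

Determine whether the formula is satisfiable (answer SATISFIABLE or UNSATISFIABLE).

UNSATISFIABLE

x7 = True:
  propagation gives x6=True, x4=False; an empty clause results — contradiction.
x7 = False:
  propagation gives x8=True, x5=True, x6=True; an empty clause results — contradiction.
Every branch closes, so no satisfying assignment exists.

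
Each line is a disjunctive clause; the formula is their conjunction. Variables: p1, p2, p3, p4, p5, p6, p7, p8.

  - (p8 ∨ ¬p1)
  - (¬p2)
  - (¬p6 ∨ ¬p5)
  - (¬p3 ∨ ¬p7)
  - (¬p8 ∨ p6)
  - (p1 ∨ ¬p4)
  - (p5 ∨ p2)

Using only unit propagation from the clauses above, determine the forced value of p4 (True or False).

False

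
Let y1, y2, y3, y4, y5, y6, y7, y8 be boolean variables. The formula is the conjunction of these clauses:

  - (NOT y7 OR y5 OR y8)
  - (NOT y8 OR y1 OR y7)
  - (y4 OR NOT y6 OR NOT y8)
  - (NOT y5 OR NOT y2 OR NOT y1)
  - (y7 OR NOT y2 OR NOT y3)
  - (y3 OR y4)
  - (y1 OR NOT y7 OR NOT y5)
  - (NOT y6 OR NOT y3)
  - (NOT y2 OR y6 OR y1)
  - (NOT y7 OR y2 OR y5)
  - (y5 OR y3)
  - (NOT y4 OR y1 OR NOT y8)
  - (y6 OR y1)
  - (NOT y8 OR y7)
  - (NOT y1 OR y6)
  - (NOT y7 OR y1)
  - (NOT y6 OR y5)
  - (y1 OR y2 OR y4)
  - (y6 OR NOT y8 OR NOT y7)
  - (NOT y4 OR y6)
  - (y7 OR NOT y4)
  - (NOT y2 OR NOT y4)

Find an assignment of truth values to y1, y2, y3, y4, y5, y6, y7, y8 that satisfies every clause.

Try y1 = True.
  then y6 is forced to True.
  then y3 is forced to False.
  then y4 is forced to True.
  then y5 is forced to True.
  then y2 is forced to False.
  then y7 is forced to True.
y8 is now unconstrained; take y8 = False.
Every clause has at least one true literal under this assignment.
Check each clause:
  1. (NOT y7 OR y8 OR y5) — y5 is true.
  2. (y1 OR NOT y8 OR y7) — NOT y8 is true.
  3. (y4 OR NOT y8 OR NOT y6) — NOT y8 is true.
  4. (NOT y2 OR NOT y1 OR NOT y5) — NOT y2 is true.
  5. (NOT y2 OR NOT y3 OR y7) — NOT y3 is true.
  6. (y4 OR y3) — y4 is true.
  7. (y1 OR NOT y7 OR NOT y5) — y1 is true.
  8. (NOT y6 OR NOT y3) — NOT y3 is true.
  9. (NOT y2 OR y6 OR y1) — y1 is true.
  10. (y2 OR NOT y7 OR y5) — y5 is true.
  11. (y3 OR y5) — y5 is true.
  12. (NOT y8 OR y1 OR NOT y4) — NOT y8 is true.
  13. (y6 OR y1) — y1 is true.
  14. (y7 OR NOT y8) — NOT y8 is true.
  15. (y6 OR NOT y1) — y6 is true.
  16. (y1 OR NOT y7) — y1 is true.
  17. (y5 OR NOT y6) — y5 is true.
  18. (y1 OR y4 OR y2) — y1 is true.
  19. (y6 OR NOT y7 OR NOT y8) — NOT y8 is true.
  20. (NOT y4 OR y6) — y6 is true.
  21. (NOT y4 OR y7) — y7 is true.
  22. (NOT y2 OR NOT y4) — NOT y2 is true.

y1=True, y2=False, y3=False, y4=True, y5=True, y6=True, y7=True, y8=False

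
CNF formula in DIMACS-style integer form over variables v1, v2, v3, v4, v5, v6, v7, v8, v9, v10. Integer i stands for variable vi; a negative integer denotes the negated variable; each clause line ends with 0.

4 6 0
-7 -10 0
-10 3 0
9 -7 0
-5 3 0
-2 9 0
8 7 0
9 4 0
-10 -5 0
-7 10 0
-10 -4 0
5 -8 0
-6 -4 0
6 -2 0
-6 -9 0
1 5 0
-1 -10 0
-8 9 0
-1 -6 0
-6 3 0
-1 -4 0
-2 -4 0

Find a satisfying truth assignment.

v1 = F, v2 = F, v3 = T, v4 = T, v5 = T, v6 = F, v7 = F, v8 = T, v9 = T, v10 = F

Pure literal: v2 appears only negated; assign v2 = False.
Pure literal: v3 appears only positively; assign v3 = True.
Set v1 = False and propagate.
  then v5 is forced to True.
  then v10 is forced to False.
  then v7 is forced to False.
  then v8 is forced to True.
  then v9 is forced to True.
  then v6 is forced to False.
  then v4 is forced to True.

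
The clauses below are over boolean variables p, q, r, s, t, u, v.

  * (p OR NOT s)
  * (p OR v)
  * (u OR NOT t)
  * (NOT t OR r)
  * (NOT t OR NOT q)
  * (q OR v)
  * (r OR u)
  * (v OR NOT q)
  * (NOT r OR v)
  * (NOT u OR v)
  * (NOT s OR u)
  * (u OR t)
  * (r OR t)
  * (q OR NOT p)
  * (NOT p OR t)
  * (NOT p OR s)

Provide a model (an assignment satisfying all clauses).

p=False  q=False  r=True  s=False  t=False  u=True  v=True

Check each clause:
  1. (NOT s OR p) — NOT s is true.
  2. (p OR v) — v is true.
  3. (u OR NOT t) — NOT t is true.
  4. (NOT t OR r) — r is true.
  5. (NOT t OR NOT q) — NOT t is true.
  6. (q OR v) — v is true.
  7. (u OR r) — r is true.
  8. (v OR NOT q) — NOT q is true.
  9. (v OR NOT r) — v is true.
  10. (NOT u OR v) — v is true.
  11. (u OR NOT s) — NOT s is true.
  12. (u OR t) — u is true.
  13. (r OR t) — r is true.
  14. (q OR NOT p) — NOT p is true.
  15. (NOT p OR t) — NOT p is true.
  16. (NOT p OR s) — NOT p is true.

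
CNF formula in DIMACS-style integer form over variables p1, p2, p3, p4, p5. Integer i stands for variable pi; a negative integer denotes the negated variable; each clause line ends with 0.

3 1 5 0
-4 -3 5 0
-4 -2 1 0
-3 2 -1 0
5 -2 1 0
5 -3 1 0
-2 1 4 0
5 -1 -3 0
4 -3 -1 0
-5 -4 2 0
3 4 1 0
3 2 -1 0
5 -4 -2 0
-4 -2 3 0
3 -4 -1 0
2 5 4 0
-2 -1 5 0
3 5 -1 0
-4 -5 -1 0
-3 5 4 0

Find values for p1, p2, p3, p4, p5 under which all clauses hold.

Set p1 = False and propagate.
The remaining clauses are satisfied by p2 = False, p3 = True, p4 = False, p5 = True.

p1=F  p2=F  p3=T  p4=F  p5=T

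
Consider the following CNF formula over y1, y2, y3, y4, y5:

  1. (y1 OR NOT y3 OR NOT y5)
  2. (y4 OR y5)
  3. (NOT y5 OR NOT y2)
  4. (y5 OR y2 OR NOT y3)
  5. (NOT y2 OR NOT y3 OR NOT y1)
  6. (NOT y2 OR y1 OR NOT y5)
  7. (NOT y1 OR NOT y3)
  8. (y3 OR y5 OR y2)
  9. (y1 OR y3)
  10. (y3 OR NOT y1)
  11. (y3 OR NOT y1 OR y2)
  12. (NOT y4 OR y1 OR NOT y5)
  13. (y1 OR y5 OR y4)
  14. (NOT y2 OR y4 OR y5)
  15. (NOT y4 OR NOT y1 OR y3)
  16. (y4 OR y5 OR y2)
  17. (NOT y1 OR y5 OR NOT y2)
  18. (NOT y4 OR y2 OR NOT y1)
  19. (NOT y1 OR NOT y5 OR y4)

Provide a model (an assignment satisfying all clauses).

y1 = F  y2 = T  y3 = T  y4 = T  y5 = F

Check each clause:
  1. (NOT y3 OR NOT y5 OR y1) — NOT y5 is true.
  2. (y5 OR y4) — y4 is true.
  3. (NOT y5 OR NOT y2) — NOT y5 is true.
  4. (NOT y3 OR y5 OR y2) — y2 is true.
  5. (NOT y2 OR NOT y1 OR NOT y3) — NOT y1 is true.
  6. (NOT y2 OR NOT y5 OR y1) — NOT y5 is true.
  7. (NOT y3 OR NOT y1) — NOT y1 is true.
  8. (y5 OR y2 OR y3) — y2 is true.
  9. (y1 OR y3) — y3 is true.
  10. (y3 OR NOT y1) — y3 is true.
  11. (NOT y1 OR y2 OR y3) — y2 is true.
  12. (NOT y5 OR y1 OR NOT y4) — NOT y5 is true.
  13. (y1 OR y4 OR y5) — y4 is true.
  14. (y4 OR y5 OR NOT y2) — y4 is true.
  15. (NOT y4 OR y3 OR NOT y1) — y3 is true.
  16. (y5 OR y2 OR y4) — y2 is true.
  17. (NOT y1 OR y5 OR NOT y2) — NOT y1 is true.
  18. (y2 OR NOT y4 OR NOT y1) — y2 is true.
  19. (NOT y5 OR NOT y1 OR y4) — NOT y5 is true.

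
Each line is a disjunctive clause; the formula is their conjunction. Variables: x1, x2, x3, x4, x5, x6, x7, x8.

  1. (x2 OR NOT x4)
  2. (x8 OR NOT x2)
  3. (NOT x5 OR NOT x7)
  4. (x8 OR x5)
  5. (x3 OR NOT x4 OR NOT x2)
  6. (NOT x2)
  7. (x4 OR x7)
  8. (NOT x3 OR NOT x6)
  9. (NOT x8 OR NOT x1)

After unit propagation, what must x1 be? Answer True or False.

False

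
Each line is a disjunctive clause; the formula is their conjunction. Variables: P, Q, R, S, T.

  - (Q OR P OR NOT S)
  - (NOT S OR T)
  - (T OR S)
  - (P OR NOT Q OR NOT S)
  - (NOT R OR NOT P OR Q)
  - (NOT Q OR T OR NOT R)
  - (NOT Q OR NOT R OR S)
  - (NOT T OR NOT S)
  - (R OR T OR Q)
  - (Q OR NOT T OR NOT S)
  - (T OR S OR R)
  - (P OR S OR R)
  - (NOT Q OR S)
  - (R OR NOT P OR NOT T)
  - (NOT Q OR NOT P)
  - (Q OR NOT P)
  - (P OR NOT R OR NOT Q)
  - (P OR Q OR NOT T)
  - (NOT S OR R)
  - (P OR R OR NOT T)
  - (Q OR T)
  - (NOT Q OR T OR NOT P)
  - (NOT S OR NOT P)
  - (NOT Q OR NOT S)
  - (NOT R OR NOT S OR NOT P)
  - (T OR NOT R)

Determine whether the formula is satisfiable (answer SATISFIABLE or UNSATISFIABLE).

Q = True:
  propagation gives S=True; an empty clause results — contradiction.
Q = False:
  propagation gives P=False, S=False, T=True; an empty clause results — contradiction.
Every branch closes, so no satisfying assignment exists.

UNSATISFIABLE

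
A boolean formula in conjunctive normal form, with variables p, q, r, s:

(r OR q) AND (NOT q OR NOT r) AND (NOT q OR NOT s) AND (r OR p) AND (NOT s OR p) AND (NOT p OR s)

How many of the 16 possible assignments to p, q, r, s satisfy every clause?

2

The models are:
  p=0 q=0 r=1 s=0
  p=1 q=0 r=1 s=1
Count: 2.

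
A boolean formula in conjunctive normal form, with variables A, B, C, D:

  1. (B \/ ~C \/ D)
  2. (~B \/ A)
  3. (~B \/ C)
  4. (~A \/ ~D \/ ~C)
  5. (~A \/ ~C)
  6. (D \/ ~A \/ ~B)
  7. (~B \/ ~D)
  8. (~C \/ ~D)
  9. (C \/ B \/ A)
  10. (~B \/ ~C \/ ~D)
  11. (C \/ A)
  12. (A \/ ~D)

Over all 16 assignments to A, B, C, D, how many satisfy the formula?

2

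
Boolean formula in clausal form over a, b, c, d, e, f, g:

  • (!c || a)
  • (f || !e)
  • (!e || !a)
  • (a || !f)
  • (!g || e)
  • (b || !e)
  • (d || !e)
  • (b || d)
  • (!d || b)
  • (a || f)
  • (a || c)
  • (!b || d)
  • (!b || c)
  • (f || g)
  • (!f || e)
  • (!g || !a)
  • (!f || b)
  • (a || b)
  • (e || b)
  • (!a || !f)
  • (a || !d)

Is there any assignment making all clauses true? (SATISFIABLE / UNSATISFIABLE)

a = True:
  propagation gives e=False, g=False, f=True; an empty clause results — contradiction.
a = False:
  propagation gives c=False; an empty clause results — contradiction.
Every branch closes, so no satisfying assignment exists.

UNSATISFIABLE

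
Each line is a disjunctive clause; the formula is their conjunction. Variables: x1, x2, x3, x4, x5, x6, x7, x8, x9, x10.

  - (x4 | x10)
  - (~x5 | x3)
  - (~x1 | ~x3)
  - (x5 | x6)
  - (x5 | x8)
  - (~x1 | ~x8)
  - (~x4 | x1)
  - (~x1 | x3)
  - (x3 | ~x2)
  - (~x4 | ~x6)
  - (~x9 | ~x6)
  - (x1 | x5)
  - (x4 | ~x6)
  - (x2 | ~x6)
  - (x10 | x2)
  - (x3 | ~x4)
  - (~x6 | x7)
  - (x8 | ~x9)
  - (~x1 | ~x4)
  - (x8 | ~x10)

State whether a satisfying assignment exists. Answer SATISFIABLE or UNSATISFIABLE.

SATISFIABLE

x7 occurs only positively in the remaining clauses — set x7 = True.
Pure literal: x9 appears only negated; assign x9 = False.
Branch on x1: take x1 = False.
  then x4 is forced to False.
  then x10 is forced to True.
  then x5 is forced to True.
  then x3 is forced to True.
  then x6 is forced to False.
  then x8 is forced to True.
x2 is now unconstrained; take x2 = False.
Every clause has at least one true literal under this assignment.
So x1=False, x2=False, x3=True, x4=False, x5=True, x6=False, x7=True, x8=True, x9=False, x10=True is a satisfying assignment.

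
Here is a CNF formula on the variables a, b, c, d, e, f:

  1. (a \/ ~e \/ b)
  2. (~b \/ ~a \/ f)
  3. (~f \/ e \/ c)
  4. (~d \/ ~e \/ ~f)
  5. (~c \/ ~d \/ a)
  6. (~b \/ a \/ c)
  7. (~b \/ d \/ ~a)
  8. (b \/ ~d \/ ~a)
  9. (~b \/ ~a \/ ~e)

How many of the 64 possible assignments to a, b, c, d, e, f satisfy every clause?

16

Case analysis on a and b:
  a=1, b=1: remaining (c,d,e,f) ∈ {(1,1,0,1)} — 1.
  a=1, b=0: 7 of the 16 assignments to (c,d,e,f) work.
  a=0, b=1: remaining (c,d,e,f) ∈ {(1,0,0,0); (1,0,0,1); (1,0,1,0); (1,0,1,1)} — 4.
  a=0, b=0: remaining (c,d,e,f) ∈ {(0,0,0,0); (0,1,0,0); (1,0,0,0); (1,0,0,1)} — 4.
Total: 1 + 7 + 4 + 4 = 16.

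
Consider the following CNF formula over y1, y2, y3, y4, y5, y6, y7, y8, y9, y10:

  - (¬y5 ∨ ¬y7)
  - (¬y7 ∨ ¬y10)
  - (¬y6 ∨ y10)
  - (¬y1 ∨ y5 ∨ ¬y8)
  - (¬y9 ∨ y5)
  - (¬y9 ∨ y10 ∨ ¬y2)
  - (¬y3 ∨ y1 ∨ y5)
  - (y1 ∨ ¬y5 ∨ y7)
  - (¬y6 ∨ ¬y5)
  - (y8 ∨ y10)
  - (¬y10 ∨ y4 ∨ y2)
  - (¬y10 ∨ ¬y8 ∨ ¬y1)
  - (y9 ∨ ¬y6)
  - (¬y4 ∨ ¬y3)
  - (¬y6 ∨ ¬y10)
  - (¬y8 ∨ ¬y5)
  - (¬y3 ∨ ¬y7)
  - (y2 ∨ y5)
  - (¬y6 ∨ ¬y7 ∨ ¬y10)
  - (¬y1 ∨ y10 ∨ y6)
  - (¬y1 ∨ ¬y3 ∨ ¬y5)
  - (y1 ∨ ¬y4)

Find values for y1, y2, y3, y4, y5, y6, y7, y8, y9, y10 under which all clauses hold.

y1=1, y2=1, y3=0, y4=0, y5=1, y6=0, y7=0, y8=0, y9=0, y10=1

Pure literal: y3 appears only negated; assign y3 = False.
Try y1 = True.
Branch on y2: take y2 = True.
Branch on y5: take y5 = True.
  then y7 is forced to False.
  then y6 is forced to False.
  then y8 is forced to False.
  then y10 is forced to True.
y4, y9 are now unconstrained; take y4 = False, y9 = False.
Every clause has at least one true literal under this assignment.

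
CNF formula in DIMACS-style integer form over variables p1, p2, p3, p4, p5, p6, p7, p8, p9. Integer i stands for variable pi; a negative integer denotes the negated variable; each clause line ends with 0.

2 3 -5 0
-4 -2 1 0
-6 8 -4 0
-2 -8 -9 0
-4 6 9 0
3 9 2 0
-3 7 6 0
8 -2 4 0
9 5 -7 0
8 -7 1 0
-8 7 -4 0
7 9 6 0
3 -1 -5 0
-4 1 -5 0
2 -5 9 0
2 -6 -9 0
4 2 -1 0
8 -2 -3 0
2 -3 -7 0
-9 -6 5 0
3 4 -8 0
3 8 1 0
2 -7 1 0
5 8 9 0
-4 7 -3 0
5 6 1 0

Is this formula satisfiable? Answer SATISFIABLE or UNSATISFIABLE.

Branch on p1: take p1 = False.
For the remaining variables, p2 = True, p3 = True, p4 = False, p5 = True, p6 = True, p7 = True, p8 = True, p9 = False works.
So p1=False, p2=True, p3=True, p4=False, p5=True, p6=True, p7=True, p8=True, p9=False is a satisfying assignment.

SATISFIABLE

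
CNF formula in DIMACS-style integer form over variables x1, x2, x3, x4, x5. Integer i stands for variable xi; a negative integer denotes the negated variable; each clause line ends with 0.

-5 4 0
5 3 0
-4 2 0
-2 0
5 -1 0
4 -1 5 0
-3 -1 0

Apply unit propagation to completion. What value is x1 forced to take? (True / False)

False

Unit clause (!x2) sets x2 = False.
(!x4 || x2): since x2 = False, the clause reduces to (!x4). x4 = False.
From (x4 || !x5) and x4 = False: x5 = False.
From (x3 || x5) and x5 = False: x3 = True.
(x5 || !x1) with x5 = False leaves only !x1, so x1 = False.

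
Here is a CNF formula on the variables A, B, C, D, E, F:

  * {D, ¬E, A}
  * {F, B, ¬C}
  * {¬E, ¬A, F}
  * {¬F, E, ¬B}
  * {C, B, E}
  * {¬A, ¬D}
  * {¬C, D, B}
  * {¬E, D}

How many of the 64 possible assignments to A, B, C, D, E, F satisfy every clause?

14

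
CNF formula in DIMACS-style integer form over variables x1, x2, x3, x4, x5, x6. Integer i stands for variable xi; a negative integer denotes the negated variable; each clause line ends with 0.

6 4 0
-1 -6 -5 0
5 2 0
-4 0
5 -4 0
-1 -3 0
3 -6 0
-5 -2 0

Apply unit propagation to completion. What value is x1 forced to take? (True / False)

False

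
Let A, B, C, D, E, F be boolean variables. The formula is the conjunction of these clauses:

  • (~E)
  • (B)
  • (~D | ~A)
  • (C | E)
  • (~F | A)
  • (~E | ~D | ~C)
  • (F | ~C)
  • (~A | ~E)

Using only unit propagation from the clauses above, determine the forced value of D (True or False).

False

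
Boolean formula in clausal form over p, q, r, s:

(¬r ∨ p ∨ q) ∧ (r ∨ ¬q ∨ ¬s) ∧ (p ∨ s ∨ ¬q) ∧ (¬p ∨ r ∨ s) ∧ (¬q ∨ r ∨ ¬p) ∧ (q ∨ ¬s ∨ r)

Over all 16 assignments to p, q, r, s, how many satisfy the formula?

The models are:
  p=0 q=0 r=0 s=0
  p=0 q=1 r=1 s=1
  p=1 q=0 r=1 s=0
  p=1 q=0 r=1 s=1
  p=1 q=1 r=1 s=0
  p=1 q=1 r=1 s=1
Count: 6.

6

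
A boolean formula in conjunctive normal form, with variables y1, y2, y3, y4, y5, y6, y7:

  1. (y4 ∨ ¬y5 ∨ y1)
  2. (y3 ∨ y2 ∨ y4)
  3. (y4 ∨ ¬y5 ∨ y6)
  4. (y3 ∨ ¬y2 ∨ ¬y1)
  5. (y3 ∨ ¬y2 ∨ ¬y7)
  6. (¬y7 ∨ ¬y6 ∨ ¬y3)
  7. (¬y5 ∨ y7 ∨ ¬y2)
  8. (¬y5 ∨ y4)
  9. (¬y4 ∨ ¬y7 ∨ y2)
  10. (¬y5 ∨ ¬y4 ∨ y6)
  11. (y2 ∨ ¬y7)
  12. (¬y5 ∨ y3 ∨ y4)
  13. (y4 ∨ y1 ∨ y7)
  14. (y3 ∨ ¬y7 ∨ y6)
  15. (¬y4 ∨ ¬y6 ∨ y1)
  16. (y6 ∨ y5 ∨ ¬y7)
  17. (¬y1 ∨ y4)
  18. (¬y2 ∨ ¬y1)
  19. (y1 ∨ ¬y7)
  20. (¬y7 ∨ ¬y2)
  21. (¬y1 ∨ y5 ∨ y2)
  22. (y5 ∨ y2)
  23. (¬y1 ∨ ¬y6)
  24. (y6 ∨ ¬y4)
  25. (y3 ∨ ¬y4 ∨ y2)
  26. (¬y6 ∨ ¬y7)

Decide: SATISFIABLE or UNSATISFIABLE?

y4 = True:
  propagation gives y6=True, y1=True; an empty clause results — contradiction.
y4 = False:
  propagation gives y5=False, y1=False, y7=True; an empty clause results — contradiction.
Every branch closes, so no satisfying assignment exists.

UNSATISFIABLE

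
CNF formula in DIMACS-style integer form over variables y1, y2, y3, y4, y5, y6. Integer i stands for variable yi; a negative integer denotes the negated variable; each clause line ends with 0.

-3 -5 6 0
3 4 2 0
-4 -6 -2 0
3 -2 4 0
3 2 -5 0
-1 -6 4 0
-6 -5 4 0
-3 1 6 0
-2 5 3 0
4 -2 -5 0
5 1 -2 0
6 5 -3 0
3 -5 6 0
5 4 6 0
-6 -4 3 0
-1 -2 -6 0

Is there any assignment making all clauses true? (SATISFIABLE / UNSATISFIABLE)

SATISFIABLE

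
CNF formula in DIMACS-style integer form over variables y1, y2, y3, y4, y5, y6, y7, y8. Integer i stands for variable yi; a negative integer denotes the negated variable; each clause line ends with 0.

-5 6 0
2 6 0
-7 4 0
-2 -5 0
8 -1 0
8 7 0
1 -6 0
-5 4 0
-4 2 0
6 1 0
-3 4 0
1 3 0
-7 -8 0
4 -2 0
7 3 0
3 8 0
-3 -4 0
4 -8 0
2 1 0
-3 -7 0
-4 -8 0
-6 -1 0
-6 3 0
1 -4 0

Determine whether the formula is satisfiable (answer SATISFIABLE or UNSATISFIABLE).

y4 = True:
  propagation gives y2=True, y5=False, y3=False, y1=True; an empty clause results — contradiction.
y4 = False:
  propagation gives y7=False, y8=True; an empty clause results — contradiction.
Every branch closes, so no satisfying assignment exists.

UNSATISFIABLE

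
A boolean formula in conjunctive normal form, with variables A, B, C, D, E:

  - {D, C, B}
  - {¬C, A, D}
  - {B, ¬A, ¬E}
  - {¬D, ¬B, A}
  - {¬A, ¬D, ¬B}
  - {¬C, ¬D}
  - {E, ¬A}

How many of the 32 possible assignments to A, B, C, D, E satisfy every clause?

Satisfying assignments:
  A=F B=F C=F D=T E=F
  A=F B=F C=F D=T E=T
  A=F B=T C=F D=F E=F
  A=F B=T C=F D=F E=T
  A=T B=T C=F D=F E=T
  A=T B=T C=T D=F E=T
That's 6 in total.

6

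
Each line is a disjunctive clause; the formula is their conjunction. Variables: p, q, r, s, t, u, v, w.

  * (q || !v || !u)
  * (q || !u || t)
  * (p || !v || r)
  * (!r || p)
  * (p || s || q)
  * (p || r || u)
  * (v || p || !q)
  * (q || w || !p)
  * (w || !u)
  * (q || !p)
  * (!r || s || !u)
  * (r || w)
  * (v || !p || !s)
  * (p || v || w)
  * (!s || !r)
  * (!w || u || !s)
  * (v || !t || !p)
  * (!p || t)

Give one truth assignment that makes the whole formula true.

Branch on p: take p = True.
  then q is forced to True.
  then t is forced to True.
  then v is forced to True.
Try r = False.
  then w is forced to True.
For the remaining variables, s = False, u = False works.
Every clause has at least one true literal under this assignment.

p=True, q=True, r=False, s=False, t=True, u=False, v=True, w=True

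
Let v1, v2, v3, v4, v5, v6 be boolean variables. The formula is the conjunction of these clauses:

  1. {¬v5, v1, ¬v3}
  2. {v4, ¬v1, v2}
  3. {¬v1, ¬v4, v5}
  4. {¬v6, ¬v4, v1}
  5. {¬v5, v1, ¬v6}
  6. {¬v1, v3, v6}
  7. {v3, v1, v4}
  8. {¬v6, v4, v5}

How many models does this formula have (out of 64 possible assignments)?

18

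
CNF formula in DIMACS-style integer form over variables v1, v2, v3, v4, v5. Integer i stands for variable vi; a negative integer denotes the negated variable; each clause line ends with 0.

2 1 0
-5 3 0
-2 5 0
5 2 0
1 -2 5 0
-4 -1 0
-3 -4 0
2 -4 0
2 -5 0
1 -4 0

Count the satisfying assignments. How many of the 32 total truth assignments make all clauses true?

2

Satisfying assignments:
  v1=0 v2=1 v3=1 v4=0 v5=1
  v1=1 v2=1 v3=1 v4=0 v5=1
That's 2 in total.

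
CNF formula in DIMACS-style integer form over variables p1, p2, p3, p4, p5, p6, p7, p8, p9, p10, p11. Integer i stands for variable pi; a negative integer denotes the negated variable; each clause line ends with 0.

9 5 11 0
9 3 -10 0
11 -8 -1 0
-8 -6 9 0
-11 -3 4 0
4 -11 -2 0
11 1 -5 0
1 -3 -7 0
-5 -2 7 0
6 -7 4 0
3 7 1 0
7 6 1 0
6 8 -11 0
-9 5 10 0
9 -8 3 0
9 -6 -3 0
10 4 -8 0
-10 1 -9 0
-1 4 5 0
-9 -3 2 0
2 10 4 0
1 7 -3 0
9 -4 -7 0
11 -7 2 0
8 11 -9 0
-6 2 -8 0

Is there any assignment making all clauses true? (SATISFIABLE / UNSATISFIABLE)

Branch on p1: take p1 = False.
Try p2 = False.
For the remaining variables, p3 = False, p4 = True, p5 = True, p6 = False, p7 = True, p8 = True, p9 = True, p10 = False, p11 = True works.
So p1 = F  p2 = F  p3 = F  p4 = T  p5 = T  p6 = F  p7 = T  p8 = T  p9 = T  p10 = F  p11 = T is a satisfying assignment.

SATISFIABLE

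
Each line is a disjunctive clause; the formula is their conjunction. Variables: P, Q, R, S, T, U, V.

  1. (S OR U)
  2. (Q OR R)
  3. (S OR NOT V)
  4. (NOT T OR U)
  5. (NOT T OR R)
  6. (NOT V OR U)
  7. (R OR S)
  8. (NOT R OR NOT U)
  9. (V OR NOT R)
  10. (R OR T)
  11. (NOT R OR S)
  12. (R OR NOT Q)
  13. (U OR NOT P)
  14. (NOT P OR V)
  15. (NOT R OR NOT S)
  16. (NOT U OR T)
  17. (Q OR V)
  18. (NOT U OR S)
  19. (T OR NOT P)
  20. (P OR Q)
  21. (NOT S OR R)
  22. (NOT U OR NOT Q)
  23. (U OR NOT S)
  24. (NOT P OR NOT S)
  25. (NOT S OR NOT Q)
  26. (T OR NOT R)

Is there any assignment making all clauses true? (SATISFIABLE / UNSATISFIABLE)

R = True:
  propagation gives U=False, S=True; an empty clause results — contradiction.
R = False:
  propagation gives Q=True; an empty clause results — contradiction.
Every branch closes, so no satisfying assignment exists.

UNSATISFIABLE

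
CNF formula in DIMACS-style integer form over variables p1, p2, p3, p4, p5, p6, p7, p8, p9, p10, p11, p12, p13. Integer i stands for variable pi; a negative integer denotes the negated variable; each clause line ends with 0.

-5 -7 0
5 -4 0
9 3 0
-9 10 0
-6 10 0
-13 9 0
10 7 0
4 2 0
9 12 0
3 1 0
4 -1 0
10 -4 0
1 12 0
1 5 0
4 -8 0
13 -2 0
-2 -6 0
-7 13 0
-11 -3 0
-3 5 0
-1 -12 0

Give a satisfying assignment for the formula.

p1=True  p2=True  p3=False  p4=True  p5=True  p6=False  p7=False  p8=False  p9=True  p10=True  p11=False  p12=False  p13=True

p6 occurs only negated in the remaining clauses — set p6 = False.
Pure literal: p8 appears only negated; assign p8 = False.
Try p1 = True.
  then p4 is forced to True.
  then p5 is forced to True.
  then p7 is forced to False.
  then p10 is forced to True.
  then p12 is forced to False.
  then p9 is forced to True.
The remaining clauses are satisfied by p2 = True, p3 = False, p11 = False, p13 = True.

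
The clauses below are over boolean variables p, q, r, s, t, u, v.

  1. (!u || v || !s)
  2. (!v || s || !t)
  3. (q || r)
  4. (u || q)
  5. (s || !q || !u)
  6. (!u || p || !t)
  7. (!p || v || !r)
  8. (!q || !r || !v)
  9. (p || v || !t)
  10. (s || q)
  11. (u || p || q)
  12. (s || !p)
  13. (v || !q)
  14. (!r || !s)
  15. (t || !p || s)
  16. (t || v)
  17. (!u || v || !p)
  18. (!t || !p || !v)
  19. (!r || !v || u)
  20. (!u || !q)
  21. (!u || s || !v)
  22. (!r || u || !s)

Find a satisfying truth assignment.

Branch on p: take p = True.
  then s is forced to True.
  then r is forced to False.
  then q is forced to True.
  then v is forced to True.
  then t is forced to False.
  then u is forced to False.
Every clause has at least one true literal under this assignment.

p = 1, q = 1, r = 0, s = 1, t = 0, u = 0, v = 1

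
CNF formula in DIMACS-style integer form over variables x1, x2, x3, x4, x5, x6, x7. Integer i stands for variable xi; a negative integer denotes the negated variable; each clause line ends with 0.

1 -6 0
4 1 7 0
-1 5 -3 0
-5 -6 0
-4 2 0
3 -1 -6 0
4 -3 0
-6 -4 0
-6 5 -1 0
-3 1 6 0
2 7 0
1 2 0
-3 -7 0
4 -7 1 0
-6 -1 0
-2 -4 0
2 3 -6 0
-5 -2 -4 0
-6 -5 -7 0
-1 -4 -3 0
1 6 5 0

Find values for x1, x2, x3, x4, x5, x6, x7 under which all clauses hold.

x1=T, x2=T, x3=F, x4=F, x5=T, x6=F, x7=F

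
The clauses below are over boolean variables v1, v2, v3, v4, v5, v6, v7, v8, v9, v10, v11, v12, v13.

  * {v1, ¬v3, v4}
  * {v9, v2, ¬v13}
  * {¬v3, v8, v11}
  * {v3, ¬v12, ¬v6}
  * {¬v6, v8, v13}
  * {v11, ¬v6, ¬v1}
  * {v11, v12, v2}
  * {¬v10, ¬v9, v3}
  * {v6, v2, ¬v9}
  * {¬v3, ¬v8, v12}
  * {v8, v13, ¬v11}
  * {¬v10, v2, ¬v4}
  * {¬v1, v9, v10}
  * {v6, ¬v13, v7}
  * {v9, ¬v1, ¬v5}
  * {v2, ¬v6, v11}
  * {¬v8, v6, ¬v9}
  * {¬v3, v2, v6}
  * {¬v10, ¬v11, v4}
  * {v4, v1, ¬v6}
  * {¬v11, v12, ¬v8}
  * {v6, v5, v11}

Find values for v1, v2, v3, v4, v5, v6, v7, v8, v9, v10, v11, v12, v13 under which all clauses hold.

v1=F, v2=T, v3=T, v4=T, v5=F, v6=T, v7=F, v8=F, v9=T, v10=T, v11=T, v12=T, v13=T

v2 occurs only positively in the remaining clauses — set v2 = True.
Branch on v1: take v1 = False.
The remaining clauses are satisfied by v3 = True, v4 = True, v5 = False, v6 = True, v7 = False, v8 = False, v9 = True, v10 = True, v11 = True, v12 = True, v13 = True.
Every clause has at least one true literal under this assignment.
Check each clause:
  1. {¬v3, v1, v4} — v4 is true.
  2. {v9, v2, ¬v13} — v9 is true.
  3. {v11, ¬v3, v8} — v11 is true.
  4. {¬v6, ¬v12, v3} — v3 is true.
  5. {v13, ¬v6, v8} — v13 is true.
  6. {v11, ¬v1, ¬v6} — v11 is true.
  7. {v11, v2, v12} — v2 is true.
  8. {¬v9, ¬v10, v3} — v3 is true.
  9. {v6, v2, ¬v9} — v2 is true.
  10. {v12, ¬v8, ¬v3} — ¬v8 is true.
  11. {v8, v13, ¬v11} — v13 is true.
  12. {¬v4, ¬v10, v2} — v2 is true.
  13. {v9, ¬v1, v10} — v9 is true.
  14. {v7, ¬v13, v6} — v6 is true.
  15. {¬v5, ¬v1, v9} — v9 is true.
  16. {¬v6, v11, v2} — v11 is true.
  17. {¬v9, v6, ¬v8} — ¬v8 is true.
  18. {v6, v2, ¬v3} — v2 is true.
  19. {v4, ¬v10, ¬v11} — v4 is true.
  20. {v4, ¬v6, v1} — v4 is true.
  21. {¬v8, ¬v11, v12} — ¬v8 is true.
  22. {v6, v11, v5} — v11 is true.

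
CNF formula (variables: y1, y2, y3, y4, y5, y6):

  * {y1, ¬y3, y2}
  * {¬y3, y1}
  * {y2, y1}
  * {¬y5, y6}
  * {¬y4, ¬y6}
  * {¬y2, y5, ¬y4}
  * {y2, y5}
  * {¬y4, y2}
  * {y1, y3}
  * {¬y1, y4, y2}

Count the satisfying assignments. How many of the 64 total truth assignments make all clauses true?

6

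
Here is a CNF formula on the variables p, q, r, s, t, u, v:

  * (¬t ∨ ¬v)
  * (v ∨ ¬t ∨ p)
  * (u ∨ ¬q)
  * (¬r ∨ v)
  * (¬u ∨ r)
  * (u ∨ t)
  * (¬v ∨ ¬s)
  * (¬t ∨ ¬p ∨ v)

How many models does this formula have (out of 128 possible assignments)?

4

Satisfying assignments:
  p=F q=F r=T s=F t=F u=T v=T
  p=F q=T r=T s=F t=F u=T v=T
  p=T q=F r=T s=F t=F u=T v=T
  p=T q=T r=T s=F t=F u=T v=T
Count: 4.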